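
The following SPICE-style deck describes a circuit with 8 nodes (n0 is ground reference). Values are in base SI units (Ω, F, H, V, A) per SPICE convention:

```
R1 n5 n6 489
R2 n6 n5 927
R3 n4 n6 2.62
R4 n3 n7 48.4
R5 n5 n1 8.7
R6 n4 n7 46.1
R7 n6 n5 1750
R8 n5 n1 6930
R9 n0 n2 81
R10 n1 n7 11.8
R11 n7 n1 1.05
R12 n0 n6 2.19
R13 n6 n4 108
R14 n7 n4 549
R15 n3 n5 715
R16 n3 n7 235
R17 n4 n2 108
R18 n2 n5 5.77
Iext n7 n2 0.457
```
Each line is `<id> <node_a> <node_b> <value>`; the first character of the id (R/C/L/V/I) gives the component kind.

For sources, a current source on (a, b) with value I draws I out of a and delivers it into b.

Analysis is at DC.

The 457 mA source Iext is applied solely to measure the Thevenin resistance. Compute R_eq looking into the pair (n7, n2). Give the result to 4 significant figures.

Apply KCL at each of the 7 non-ground nodes and solve the resulting linear system.
Node n1: branches {R5, R8, R10, R11} → V_1 = -2.680
Node n2: branches {R9, R17, R18, Iext} → V_2 = 2.924
Node n3: branches {R4, R15, R16} → V_3 = -2.854
Node n4: branches {R3, R6, R13, R14, R17} → V_4 = -0.1784
Node n5: branches {R1, R2, R5, R7, R8, R15, R18} → V_5 = 0.6608
Node n6: branches {R1, R2, R3, R7, R12, R13} → V_6 = -0.07905
Node n7: branches {R4, R6, R10, R11, R14, R16, Iext} → V_7 = -3.051

R_eq = 13.07 Ω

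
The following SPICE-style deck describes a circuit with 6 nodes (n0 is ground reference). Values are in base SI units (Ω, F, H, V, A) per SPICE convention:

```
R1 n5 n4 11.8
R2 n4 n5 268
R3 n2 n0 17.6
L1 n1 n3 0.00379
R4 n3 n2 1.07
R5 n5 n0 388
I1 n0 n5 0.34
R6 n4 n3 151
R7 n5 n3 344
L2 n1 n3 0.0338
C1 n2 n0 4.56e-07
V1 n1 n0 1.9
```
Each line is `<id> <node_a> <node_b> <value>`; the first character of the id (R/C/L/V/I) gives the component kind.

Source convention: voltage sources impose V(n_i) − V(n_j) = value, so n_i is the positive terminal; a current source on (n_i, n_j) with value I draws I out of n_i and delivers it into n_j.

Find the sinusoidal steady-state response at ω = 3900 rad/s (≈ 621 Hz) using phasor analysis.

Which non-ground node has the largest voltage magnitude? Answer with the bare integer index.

5

Element admittances at ω=3900 rad/s:
  Y(R1) = 0.08475+0.000j S between n5,n4
  Y(R2) = 0.003731+0.000j S between n4,n5
  Y(R3) = 0.05682+0.000j S between n2,n0
  Y(L1) = 0.000-0.06765j S between n1,n3
  Y(R4) = 0.9346+0.000j S between n3,n2
  Y(R5) = 0.002577+0.000j S between n5,n0
  I1: injects 0.34 A into n5 (from n0)
  Y(R6) = 0.006623+0.000j S between n4,n3
  Y(R7) = 0.002907+0.000j S between n5,n3
  Y(L2) = 0.000-0.007586j S between n1,n3
  Y(C1) = 0.000+0.001778j S between n2,n0
  V1: constraint V(n1)−V(n0) = 1.9
Assemble and solve the 6×6 MNA system:
  V(n1)=1.900+0.000j  V(n2)=2.797+1.275j  V(n3)=2.965+1.357j  V(n4)=29.52+1.078j  V(n5)=31.50+1.057j
  i(V1)=0.1021-0.08012j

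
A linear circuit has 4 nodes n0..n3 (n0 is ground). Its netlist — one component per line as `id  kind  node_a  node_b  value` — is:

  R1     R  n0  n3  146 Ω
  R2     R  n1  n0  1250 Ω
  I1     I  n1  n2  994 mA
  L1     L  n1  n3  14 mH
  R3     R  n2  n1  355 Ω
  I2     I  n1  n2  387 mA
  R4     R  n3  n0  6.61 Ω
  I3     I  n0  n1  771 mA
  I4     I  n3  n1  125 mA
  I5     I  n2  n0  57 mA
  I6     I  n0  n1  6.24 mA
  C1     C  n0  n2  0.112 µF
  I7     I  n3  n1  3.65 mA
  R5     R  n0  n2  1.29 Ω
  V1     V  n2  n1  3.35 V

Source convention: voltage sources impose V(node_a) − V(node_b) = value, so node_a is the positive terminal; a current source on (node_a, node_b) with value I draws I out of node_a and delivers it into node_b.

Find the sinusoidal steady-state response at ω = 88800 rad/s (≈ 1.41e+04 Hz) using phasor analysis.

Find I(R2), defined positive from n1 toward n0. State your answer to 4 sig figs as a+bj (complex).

-0.001802-1.244e-05j A

Apply KCL at each of the 3 non-ground nodes and solve the resulting linear system.
Node n1: branches {R2, I1, L1, R3, I2, I3, I4, I6, I7, V1} → V_1 = -2.253-0.01555j
Node n2: branches {I1, R3, I2, I5, C1, R5, V1} → V_2 = 1.097-0.01555j
Node n3: branches {R1, L1, R4, I4, I7} → V_3 = -0.8137+0.007320j
Source currents: i(V1)=0.4639+0.001145j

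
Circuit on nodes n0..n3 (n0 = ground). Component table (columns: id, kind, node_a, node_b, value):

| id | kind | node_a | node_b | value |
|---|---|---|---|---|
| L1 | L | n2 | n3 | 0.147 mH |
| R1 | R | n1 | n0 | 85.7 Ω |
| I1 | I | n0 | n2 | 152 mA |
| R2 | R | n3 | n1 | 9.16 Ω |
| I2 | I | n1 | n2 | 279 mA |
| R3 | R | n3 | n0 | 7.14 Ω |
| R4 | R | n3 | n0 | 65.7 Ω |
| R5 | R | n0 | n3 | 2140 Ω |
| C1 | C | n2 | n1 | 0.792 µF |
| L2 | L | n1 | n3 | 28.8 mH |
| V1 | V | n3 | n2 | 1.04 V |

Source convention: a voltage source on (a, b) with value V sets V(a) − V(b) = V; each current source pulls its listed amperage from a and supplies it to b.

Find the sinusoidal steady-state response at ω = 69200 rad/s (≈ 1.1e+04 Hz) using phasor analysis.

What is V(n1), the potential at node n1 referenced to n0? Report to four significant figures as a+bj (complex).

Element admittances at ω=69200 rad/s:
  Y(L1) = 0.000-0.09831j S between n2,n3
  Y(R1) = 0.01167+0.000j S between n1,n0
  I1: injects 0.152 A into n2 (from n0)
  Y(R2) = 0.1092+0.000j S between n3,n1
  I2: injects 0.279 A into n2 (from n1)
  Y(R3) = 0.1401+0.000j S between n3,n0
  Y(R4) = 0.01522+0.000j S between n3,n0
  Y(R5) = 0.0004673+0.000j S between n0,n3
  Y(C1) = 0.000+0.05481j S between n2,n1
  Y(L2) = 0.000-0.0005018j S between n1,n3
  V1: constraint V(n3)−V(n2) = 1.04
Assemble and solve the 4×4 MNA system:
  V(n1)=-1.121+0.4763j  V(n2)=0.01996-0.03568j  V(n3)=1.060-0.03568j
  i(V1)=-0.4029+0.1648j

-1.121+0.4763j V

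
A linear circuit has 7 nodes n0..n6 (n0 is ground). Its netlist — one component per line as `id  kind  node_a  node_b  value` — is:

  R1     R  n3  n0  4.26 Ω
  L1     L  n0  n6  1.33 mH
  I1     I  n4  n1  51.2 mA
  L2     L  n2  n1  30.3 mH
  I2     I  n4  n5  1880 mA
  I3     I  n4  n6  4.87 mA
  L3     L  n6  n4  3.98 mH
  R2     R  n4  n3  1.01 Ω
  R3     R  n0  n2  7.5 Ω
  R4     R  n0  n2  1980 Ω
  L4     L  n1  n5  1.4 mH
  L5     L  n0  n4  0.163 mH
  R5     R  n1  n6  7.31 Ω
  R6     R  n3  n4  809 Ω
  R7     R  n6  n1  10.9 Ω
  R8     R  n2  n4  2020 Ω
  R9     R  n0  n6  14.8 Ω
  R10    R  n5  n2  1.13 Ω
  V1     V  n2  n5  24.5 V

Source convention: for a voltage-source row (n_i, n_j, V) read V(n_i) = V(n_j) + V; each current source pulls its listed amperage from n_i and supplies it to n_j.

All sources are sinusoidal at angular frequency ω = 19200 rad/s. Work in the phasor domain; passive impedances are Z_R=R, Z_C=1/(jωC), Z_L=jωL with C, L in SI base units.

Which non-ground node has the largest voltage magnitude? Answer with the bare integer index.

MNA unknowns: 6 node voltages V₁..V_6 plus 1 source current (V1)
R1: Y=0.2347+0.000j on G[3,0]
L1: Y=0.000-0.03916j on G[0,6]
I1: z[4]−=0.0512, z[1]+=0.0512
L2: Y=0.000-0.001719j on G[2,1]
I2: z[4]−=1.88, z[5]+=1.88
I3: z[4]−=0.00487, z[6]+=0.00487
L3: Y=0.000-0.01309j on G[6,4]
R2: Y=0.9901+0.000j on G[4,3]
R3: Y=0.1333+0.000j on G[0,2]
R4: Y=0.0005051+0.000j on G[0,2]
L4: Y=0.000-0.03720j on G[1,5]
L5: Y=0.000-0.3195j on G[0,4]
R5: Y=0.1368+0.000j on G[1,6]
R6: Y=0.001236+0.000j on G[3,4]
R7: Y=0.09174+0.000j on G[6,1]
R8: Y=0.0004950+0.000j on G[2,4]
R9: Y=0.06757+0.000j on G[0,6]
R10: Y=0.8850+0.000j on G[5,2]
V1: row V2−V5=24.5, i_V1 at 2,5
solve → V1=-3.311+2.034j, V2=15.01-1.493j, V3=-2.074-3.465j, V4=-2.565-4.285j, V5=-9.492-1.493j, V6=-2.934+1.166j
aux → i_V1=-23.69+0.2300j

2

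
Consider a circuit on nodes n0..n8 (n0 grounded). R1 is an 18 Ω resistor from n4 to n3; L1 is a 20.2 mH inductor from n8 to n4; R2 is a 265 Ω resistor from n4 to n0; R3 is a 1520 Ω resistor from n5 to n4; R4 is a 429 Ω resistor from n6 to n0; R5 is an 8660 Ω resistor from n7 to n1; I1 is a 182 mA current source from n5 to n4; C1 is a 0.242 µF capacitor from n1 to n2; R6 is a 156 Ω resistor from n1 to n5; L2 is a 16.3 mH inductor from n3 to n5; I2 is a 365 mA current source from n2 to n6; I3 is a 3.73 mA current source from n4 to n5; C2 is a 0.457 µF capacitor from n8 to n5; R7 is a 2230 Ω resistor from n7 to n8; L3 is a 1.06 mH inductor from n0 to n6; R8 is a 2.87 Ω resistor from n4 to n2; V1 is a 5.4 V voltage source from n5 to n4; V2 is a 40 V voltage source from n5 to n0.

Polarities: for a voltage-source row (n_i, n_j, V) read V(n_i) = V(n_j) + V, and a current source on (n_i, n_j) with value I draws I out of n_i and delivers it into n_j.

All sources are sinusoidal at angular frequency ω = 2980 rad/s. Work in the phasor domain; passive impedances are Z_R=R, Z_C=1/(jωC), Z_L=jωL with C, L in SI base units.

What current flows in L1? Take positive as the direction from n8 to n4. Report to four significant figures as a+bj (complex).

MNA unknowns: 8 node voltages V₁..V_8 plus 2 source currents (V1, V2)
R1: Y=0.05556+0.000j on G[4,3]
L1: Y=0.000-0.01661j on G[8,4]
R2: Y=0.003774+0.000j on G[4,0]
R3: Y=0.0006579+0.000j on G[5,4]
R4: Y=0.002331+0.000j on G[6,0]
R5: Y=0.0001155+0.000j on G[7,1]
I1: z[5]−=0.182, z[4]+=0.182
C1: Y=0.000+0.0007212j on G[1,2]
R6: Y=0.006410+0.000j on G[1,5]
L2: Y=0.000-0.02059j on G[3,5]
I2: z[2]−=0.365, z[6]+=0.365
I3: z[4]−=0.00373, z[5]+=0.00373
C2: Y=0.000+0.001362j on G[8,5]
R7: Y=0.0004484+0.000j on G[7,8]
L3: Y=0.000-0.3166j on G[0,6]
R8: Y=0.3484+0.000j on G[4,2]
V1: row V5−V4=5.4, i_V1 at 5,4
V2: row V5−V0=40, i_V2 at 5,0
solve → V1=39.84-0.6965j, V2=33.55+0.01301j, V3=35.25-1.759j, V4=34.60+0.000j, V5=40.00+0.000j, V6=0.008489+1.153j, V7=35.29-0.1153j, V8=34.12+0.03442j
aux → i_V1=0.2764+0.08528j, i_V2=-0.4956+0.000j

0.0005718+0.007938j A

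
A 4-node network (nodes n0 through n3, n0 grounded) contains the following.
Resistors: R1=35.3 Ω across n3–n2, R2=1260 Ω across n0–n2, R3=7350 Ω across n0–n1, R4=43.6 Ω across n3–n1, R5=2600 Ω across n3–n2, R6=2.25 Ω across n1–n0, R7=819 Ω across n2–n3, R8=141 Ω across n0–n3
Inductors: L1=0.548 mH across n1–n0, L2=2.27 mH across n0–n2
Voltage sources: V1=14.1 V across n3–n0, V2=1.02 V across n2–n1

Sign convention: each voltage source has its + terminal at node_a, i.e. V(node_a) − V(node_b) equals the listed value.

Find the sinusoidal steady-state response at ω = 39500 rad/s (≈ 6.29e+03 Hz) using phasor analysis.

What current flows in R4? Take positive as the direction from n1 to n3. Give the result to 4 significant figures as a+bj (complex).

-0.2910+0.004251j A

MNA unknowns: 3 node voltages V₁..V_3 plus 2 source currents (V1, V2)
R1: Y=0.02833+0.000j on G[3,2]
L1: Y=0.000-0.04620j on G[1,0]
L2: Y=0.000-0.01115j on G[0,2]
R2: Y=0.0007937+0.000j on G[0,2]
R3: Y=0.0001361+0.000j on G[0,1]
R4: Y=0.02294+0.000j on G[3,1]
R5: Y=0.0003846+0.000j on G[3,2]
R6: Y=0.4444+0.000j on G[1,0]
R7: Y=0.001221+0.000j on G[2,3]
R8: Y=0.007092+0.000j on G[0,3]
V1: row V3−V0=14.1, i_V1 at 3,0
V2: row V2−V1=1.02, i_V2 at 2,1
solve → V1=1.412+0.1854j, V2=2.432+0.1854j, V3=14.10+0.000j
aux → i_V1=-0.7403+0.009800j, i_V2=0.3453+0.02143j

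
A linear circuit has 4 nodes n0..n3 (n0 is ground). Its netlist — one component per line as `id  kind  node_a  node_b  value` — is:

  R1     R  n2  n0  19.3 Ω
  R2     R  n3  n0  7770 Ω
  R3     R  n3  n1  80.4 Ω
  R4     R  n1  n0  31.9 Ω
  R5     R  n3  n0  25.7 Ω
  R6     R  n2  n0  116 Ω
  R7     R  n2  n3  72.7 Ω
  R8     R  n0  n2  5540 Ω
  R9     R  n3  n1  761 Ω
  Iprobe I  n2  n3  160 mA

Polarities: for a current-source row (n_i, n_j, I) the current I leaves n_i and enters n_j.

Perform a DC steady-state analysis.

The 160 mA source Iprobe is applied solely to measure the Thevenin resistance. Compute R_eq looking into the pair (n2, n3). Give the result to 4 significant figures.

MNA unknowns: 3 node voltages V₁..V_3
R1: Y=0.05181 on G[2,0]
R2: Y=0.0001287 on G[3,0]
R3: Y=0.01244 on G[3,1]
R4: Y=0.03135 on G[1,0]
R5: Y=0.03891 on G[3,0]
R6: Y=0.008621 on G[2,0]
R7: Y=0.01376 on G[2,3]
R8: Y=0.0001805 on G[0,2]
R9: Y=0.001314 on G[3,1]
Iprobe: z[2]−=0.16, z[3]+=0.16
solve → V1=0.6648, V2=-1.748, V3=2.180

R_eq = 24.55 Ω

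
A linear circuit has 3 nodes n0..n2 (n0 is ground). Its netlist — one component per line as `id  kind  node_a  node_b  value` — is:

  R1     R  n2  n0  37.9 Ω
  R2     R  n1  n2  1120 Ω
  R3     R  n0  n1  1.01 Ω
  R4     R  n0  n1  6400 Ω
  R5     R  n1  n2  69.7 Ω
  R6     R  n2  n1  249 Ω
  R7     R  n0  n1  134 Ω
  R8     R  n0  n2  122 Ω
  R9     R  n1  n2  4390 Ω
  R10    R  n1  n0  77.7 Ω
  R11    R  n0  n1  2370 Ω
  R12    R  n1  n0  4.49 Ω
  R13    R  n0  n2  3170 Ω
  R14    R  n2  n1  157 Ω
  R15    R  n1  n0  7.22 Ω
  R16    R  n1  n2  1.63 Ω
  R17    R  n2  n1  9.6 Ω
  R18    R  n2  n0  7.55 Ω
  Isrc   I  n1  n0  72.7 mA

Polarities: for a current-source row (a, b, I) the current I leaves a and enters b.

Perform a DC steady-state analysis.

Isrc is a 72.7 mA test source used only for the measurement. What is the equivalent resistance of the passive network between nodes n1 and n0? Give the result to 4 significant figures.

Element admittances at DC:
  Y(R1) = 0.02639 S between n2,n0
  Y(R2) = 0.0008929 S between n1,n2
  Y(R3) = 0.9901 S between n0,n1
  Y(R4) = 0.0001563 S between n0,n1
  Y(R5) = 0.01435 S between n1,n2
  Y(R6) = 0.004016 S between n2,n1
  Y(R7) = 0.007463 S between n0,n1
  Y(R8) = 0.008197 S between n0,n2
  Y(R9) = 0.0002278 S between n1,n2
  Y(R10) = 0.01287 S between n1,n0
  Y(R11) = 0.0004219 S between n0,n1
  Y(R12) = 0.2227 S between n1,n0
  Y(R13) = 0.0003155 S between n0,n2
  Y(R14) = 0.006369 S between n2,n1
  Y(R15) = 0.1385 S between n1,n0
  Y(R16) = 0.6135 S between n1,n2
  Y(R17) = 0.1042 S between n2,n1
  Y(R18) = 0.1325 S between n2,n0
  Isrc: injects 0.0727 A into n0 (from n1)
Assemble and solve the 2×2 MNA system:
  V(n1)=-0.04818  V(n2)=-0.03933

R_eq = 0.6628 Ω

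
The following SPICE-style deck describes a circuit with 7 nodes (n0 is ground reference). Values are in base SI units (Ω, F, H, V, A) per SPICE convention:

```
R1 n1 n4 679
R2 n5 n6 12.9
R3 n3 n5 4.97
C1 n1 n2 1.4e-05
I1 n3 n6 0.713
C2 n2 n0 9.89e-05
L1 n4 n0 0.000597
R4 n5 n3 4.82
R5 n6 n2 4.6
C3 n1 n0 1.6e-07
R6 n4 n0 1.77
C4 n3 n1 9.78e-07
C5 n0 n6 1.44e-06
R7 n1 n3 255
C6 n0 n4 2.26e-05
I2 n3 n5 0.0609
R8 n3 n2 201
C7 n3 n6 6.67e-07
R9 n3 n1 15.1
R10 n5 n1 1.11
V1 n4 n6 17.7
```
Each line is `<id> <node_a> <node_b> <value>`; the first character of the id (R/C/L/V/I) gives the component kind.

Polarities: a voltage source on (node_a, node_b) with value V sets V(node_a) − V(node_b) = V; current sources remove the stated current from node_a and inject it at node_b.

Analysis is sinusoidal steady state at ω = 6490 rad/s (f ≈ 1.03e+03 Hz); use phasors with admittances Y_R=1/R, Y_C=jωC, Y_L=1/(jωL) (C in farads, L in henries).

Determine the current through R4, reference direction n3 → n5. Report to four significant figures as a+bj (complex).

Apply KCL at each of the 6 non-ground nodes and solve the resulting linear system.
Node n1: branches {R1, C1, C3, C4, R7, R9, R10} → V_1 = -9.981+13.06j
Node n2: branches {C1, C2, R5, R8} → V_2 = -1.711+4.933j
Node n3: branches {R3, I1, R4, C4, R7, I2, R8, C7, R9} → V_3 = -12.02+12.35j
Node n4: branches {R1, L1, R6, C6, V1} → V_4 = 5.056+3.168j
Node n5: branches {R2, R3, R4, I2, R10} → V_5 = -10.69+12.30j
Node n6: branches {R2, I1, R5, C5, C7, V1} → V_6 = -12.64+3.168j
Source currents: i(V1)=-3.232-1.212j

-0.2764+0.01154j A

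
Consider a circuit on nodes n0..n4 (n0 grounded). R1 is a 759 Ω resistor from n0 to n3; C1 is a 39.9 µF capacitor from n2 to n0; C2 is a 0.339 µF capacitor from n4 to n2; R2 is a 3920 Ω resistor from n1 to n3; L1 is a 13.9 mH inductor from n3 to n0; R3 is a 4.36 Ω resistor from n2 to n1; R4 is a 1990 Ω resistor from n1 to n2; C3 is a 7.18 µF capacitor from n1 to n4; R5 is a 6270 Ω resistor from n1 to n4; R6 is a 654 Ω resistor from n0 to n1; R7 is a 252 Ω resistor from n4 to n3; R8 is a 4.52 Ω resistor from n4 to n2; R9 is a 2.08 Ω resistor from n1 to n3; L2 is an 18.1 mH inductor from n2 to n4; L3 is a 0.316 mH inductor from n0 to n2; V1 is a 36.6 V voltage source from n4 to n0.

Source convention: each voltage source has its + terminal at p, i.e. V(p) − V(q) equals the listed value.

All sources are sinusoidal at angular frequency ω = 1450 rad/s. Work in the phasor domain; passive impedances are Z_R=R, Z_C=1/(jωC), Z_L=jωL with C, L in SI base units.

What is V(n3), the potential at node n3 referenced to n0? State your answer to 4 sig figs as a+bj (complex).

0.3716+5.169j V

Element admittances at ω=1450 rad/s:
  Y(R1) = 0.001318+0.000j S between n0,n3
  Y(C1) = 0.000+0.05786j S between n2,n0
  Y(C2) = 0.000+0.0004915j S between n4,n2
  Y(R2) = 0.0002551+0.000j S between n1,n3
  Y(L1) = 0.000-0.04962j S between n3,n0
  Y(R3) = 0.2294+0.000j S between n2,n1
  Y(R4) = 0.0005025+0.000j S between n1,n2
  Y(C3) = 0.000+0.01041j S between n1,n4
  Y(R5) = 0.0001595+0.000j S between n1,n4
  Y(R6) = 0.001529+0.000j S between n0,n1
  Y(R7) = 0.003968+0.000j S between n4,n3
  Y(R8) = 0.2212+0.000j S between n4,n2
  Y(R9) = 0.4808+0.000j S between n1,n3
  Y(L2) = 0.000-0.03810j S between n2,n4
  Y(L3) = 0.000-2.182j S between n0,n2
  V1: constraint V(n4)−V(n0) = 36.6
Assemble and solve the 5×5 MNA system:
  V(n1)=0.6068+5.187j  V(n2)=0.8433+3.634j  V(n3)=0.3716+5.169j  V(n4)=36.60+0.000j
  i(V1)=-7.978+1.795j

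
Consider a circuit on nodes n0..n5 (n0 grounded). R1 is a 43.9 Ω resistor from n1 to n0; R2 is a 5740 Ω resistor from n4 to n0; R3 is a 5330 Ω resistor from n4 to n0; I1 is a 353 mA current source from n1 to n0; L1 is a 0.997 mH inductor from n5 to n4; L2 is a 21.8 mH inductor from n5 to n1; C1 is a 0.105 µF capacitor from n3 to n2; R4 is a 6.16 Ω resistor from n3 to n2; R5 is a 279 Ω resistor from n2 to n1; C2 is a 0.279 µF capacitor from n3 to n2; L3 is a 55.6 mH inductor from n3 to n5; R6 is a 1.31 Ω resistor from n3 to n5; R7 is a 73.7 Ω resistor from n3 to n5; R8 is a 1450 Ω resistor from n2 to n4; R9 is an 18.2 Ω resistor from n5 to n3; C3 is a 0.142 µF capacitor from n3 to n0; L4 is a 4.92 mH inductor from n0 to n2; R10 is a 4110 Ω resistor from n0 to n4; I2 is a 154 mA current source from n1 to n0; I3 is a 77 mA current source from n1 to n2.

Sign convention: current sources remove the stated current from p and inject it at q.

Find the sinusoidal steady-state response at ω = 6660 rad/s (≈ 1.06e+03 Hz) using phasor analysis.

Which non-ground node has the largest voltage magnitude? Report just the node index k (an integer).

1

Apply KCL at each of the 5 non-ground nodes and solve the resulting linear system.
Node n1: branches {R1, I1, L2, R5, I2, I3} → V_1 = -21.34-4.662j
Node n2: branches {C1, R4, R5, C2, R8, L4, I3} → V_2 = -3.590-0.6024j
Node n3: branches {C1, R4, C2, L3, R6, R7, R9, C3} → V_3 = -3.773+0.1611j
Node n4: branches {R2, R3, L1, R8, R10} → V_4 = -3.806+0.3214j
Node n5: branches {L1, L2, L3, R6, R7, R9} → V_5 = -3.812+0.3052j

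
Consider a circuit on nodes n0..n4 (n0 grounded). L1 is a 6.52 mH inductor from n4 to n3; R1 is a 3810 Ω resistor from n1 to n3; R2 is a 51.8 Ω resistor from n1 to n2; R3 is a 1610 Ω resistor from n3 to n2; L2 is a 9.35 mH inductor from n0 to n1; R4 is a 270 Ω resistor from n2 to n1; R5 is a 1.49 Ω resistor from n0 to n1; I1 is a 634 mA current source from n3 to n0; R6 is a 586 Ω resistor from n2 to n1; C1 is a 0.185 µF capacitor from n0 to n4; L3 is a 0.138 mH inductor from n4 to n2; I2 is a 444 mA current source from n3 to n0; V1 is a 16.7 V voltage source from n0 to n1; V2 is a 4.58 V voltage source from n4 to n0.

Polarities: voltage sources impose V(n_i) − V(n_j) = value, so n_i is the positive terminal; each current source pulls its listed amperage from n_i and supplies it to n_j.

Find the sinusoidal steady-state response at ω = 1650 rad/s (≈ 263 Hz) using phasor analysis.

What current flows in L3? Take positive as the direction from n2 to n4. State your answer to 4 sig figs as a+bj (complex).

MNA unknowns: 4 node voltages V₁..V_4 plus 2 source currents (V1, V2)
L1: Y=0.000-0.09295j on G[4,3]
R1: Y=0.0002625+0.000j on G[1,3]
R2: Y=0.01931+0.000j on G[1,2]
R3: Y=0.0006211+0.000j on G[3,2]
L2: Y=0.000-0.06482j on G[0,1]
R4: Y=0.003704+0.000j on G[2,1]
R5: Y=0.6711+0.000j on G[0,1]
I1: z[3]−=0.634, z[0]+=0.634
R6: Y=0.001706+0.000j on G[2,1]
C1: Y=0.000+0.0003053j on G[0,4]
L3: Y=0.000-4.392j on G[4,2]
I2: z[3]−=0.444, z[0]+=0.444
V1: row V0−V1=16.7, i_V1 at 0,1
V2: row V4−V0=4.58, i_V2 at 4,0
solve → V1=-16.70+0.000j, V2=4.581-0.1198j, V3=4.470-11.66j, V4=4.580+0.000j
aux → i_V1=-11.74+1.089j, i_V2=-1.610+0.004622j

-0.5260-0.004205j A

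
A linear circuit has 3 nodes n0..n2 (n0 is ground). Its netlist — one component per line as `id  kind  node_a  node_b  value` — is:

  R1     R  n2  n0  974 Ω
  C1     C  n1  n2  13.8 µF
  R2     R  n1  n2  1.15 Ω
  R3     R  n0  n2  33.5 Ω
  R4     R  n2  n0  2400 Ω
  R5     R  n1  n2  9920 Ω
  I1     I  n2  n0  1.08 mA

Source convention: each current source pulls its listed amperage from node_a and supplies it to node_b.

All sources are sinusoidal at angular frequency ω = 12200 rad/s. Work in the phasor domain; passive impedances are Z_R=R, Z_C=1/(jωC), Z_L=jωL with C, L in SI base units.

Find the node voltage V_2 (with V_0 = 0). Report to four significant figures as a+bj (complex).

-0.03451+0.000j V

Element admittances at ω=12200 rad/s:
  Y(R1) = 0.001027+0.000j S between n2,n0
  Y(C1) = 0.000+0.1684j S between n1,n2
  Y(R2) = 0.8696+0.000j S between n1,n2
  Y(R3) = 0.02985+0.000j S between n0,n2
  Y(R4) = 0.0004167+0.000j S between n2,n0
  Y(R5) = 0.0001008+0.000j S between n1,n2
  I1: injects 0.00108 A into n0 (from n2)
Assemble and solve the 2×2 MNA system:
  V(n1)=-0.03451+0.000j  V(n2)=-0.03451+0.000j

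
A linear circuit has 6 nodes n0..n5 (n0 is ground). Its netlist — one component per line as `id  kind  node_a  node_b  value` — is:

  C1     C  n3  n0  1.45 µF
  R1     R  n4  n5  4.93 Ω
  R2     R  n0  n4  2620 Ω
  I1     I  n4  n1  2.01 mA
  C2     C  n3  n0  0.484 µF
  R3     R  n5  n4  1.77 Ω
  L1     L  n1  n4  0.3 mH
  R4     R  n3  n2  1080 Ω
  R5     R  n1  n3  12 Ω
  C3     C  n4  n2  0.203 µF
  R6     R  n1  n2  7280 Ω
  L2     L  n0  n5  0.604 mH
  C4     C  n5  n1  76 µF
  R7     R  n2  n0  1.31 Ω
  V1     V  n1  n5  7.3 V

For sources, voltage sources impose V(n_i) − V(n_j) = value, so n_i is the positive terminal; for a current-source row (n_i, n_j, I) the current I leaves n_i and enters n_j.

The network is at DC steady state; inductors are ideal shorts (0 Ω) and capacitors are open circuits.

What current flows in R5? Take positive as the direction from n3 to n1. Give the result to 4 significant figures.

Apply KCL at each of the 5 non-ground nodes and solve the resulting linear system.
Node n1: branches {I1, L1, R5, R6, C4, V1} → V_1 = 7.300
Node n2: branches {R4, C3, R6, R7} → V_2 = 0.01006
Node n3: branches {C1, C2, R4, R5} → V_3 = 7.220
Node n4: branches {R1, R2, I1, R3, L1, C3} → V_4 = 7.300
Node n5: branches {R1, R3, L2, C4, V1} → V_5 = 0.000
Source currents: i(L1)=5.610, i(L2)=0.01046, i(V1)=-5.615

-0.006676 A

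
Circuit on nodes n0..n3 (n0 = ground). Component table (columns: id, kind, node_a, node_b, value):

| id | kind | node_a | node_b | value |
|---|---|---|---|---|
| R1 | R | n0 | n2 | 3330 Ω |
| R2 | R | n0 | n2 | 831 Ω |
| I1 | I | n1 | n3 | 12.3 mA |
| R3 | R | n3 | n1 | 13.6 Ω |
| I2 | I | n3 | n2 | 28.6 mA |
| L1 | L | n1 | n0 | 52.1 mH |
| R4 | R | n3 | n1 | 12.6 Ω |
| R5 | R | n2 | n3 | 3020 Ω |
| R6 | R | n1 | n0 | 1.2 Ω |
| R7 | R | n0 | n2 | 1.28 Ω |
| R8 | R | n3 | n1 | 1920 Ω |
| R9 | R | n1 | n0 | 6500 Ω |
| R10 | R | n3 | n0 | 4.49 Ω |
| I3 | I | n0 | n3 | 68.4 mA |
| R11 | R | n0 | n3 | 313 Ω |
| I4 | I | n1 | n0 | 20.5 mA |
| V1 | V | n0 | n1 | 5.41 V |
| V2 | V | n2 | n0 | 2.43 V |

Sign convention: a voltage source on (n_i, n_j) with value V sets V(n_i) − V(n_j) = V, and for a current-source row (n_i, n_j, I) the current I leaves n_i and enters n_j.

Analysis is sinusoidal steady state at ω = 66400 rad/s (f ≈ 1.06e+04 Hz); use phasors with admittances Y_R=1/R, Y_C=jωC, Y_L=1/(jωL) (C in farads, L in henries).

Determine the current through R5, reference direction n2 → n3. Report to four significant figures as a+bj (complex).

Element admittances at ω=66400 rad/s:
  Y(R1) = 0.0003003+0.000j S between n0,n2
  Y(R2) = 0.001203+0.000j S between n0,n2
  I1: injects 0.0123 A into n3 (from n1)
  Y(R3) = 0.07353+0.000j S between n3,n1
  I2: injects 0.0286 A into n2 (from n3)
  Y(L1) = 0.000-0.0002891j S between n1,n0
  Y(R4) = 0.07937+0.000j S between n3,n1
  Y(R5) = 0.0003311+0.000j S between n2,n3
  Y(R6) = 0.8333+0.000j S between n1,n0
  Y(R7) = 0.7812+0.000j S between n0,n2
  Y(R8) = 0.0005208+0.000j S between n3,n1
  Y(R9) = 0.0001538+0.000j S between n1,n0
  Y(R10) = 0.2227+0.000j S between n3,n0
  I3: injects 0.0684 A into n3 (from n0)
  Y(R11) = 0.003195+0.000j S between n0,n3
  I4: injects 0.0205 A into n0 (from n1)
  V1: constraint V(n0)−V(n1) = 5.41
  V2: constraint V(n2)−V(n0) = 2.43
Assemble and solve the 5×5 MNA system:
  V(n1)=-5.410+0.000j  V(n2)=2.430+0.000j  V(n3)=-2.047+0.000j
  i(V1)=-4.992+0.001564j  i(V2)=-1.875+0.000j

0.001482+0.000j A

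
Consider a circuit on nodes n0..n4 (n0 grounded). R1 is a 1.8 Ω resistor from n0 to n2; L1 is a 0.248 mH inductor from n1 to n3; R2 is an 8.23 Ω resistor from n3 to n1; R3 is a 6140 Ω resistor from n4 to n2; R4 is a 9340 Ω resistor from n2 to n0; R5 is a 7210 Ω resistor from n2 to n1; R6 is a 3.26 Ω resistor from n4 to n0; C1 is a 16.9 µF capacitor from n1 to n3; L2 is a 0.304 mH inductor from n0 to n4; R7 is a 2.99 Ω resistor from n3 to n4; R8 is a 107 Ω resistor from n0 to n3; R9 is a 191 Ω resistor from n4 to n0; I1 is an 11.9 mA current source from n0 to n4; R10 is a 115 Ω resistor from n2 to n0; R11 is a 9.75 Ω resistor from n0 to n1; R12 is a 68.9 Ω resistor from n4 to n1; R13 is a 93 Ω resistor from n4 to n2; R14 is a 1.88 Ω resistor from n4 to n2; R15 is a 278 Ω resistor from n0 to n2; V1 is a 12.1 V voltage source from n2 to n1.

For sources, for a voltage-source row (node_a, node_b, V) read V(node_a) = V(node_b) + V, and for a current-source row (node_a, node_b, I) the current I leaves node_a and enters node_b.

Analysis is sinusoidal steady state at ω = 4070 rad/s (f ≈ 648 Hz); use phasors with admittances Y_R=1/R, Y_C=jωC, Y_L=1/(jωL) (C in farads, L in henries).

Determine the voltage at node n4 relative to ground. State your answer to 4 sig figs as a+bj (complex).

-0.7969-0.4077j V

Element admittances at ω=4070 rad/s:
  Y(R1) = 0.5556+0.000j S between n0,n2
  Y(L1) = 0.000-0.9907j S between n1,n3
  Y(R2) = 0.1215+0.000j S between n3,n1
  Y(R3) = 0.0001629+0.000j S between n4,n2
  Y(R4) = 0.0001071+0.000j S between n2,n0
  Y(R5) = 0.0001387+0.000j S between n2,n1
  Y(R6) = 0.3067+0.000j S between n4,n0
  Y(C1) = 0.000+0.06878j S between n1,n3
  Y(L2) = 0.000-0.8082j S between n0,n4
  Y(R7) = 0.3344+0.000j S between n3,n4
  Y(R8) = 0.009346+0.000j S between n0,n3
  Y(R9) = 0.005236+0.000j S between n4,n0
  I1: injects 0.0119 A into n4 (from n0)
  Y(R10) = 0.008696+0.000j S between n2,n0
  Y(R11) = 0.1026+0.000j S between n0,n1
  Y(R12) = 0.01451+0.000j S between n4,n1
  Y(R13) = 0.01075+0.000j S between n4,n2
  Y(R14) = 0.5319+0.000j S between n4,n2
  Y(R15) = 0.003597+0.000j S between n0,n2
  V1: constraint V(n2)−V(n1) = 12.1
Assemble and solve the 5×5 MNA system:
  V(n1)=-9.256-0.7958j  V(n2)=2.844-0.7958j  V(n3)=-8.103+1.785j  V(n4)=-0.7969-0.4077j
  i(V1)=-3.593+0.6626j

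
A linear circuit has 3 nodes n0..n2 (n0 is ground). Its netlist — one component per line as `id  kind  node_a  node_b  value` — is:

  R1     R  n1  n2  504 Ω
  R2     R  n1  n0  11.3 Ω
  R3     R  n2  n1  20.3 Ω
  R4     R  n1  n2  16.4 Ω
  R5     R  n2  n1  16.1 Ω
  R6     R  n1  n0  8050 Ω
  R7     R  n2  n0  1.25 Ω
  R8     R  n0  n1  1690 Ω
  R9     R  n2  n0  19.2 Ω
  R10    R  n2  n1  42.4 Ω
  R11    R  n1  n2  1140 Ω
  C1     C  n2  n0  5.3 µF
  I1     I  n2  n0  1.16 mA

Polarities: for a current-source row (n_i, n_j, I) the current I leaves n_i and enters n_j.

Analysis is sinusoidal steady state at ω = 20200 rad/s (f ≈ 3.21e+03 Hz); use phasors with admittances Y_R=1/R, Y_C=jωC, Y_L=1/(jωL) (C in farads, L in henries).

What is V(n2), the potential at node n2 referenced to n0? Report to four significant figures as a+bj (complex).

-0.001252+0.0001468j V

Apply KCL at each of the 2 non-ground nodes and solve the resulting linear system.
Node n1: branches {R1, R2, R3, R4, R5, R6, R8, R10, R11} → V_1 = -0.0008645+0.0001013j
Node n2: branches {R1, R3, R4, R5, R7, R9, R10, R11, C1, I1} → V_2 = -0.001252+0.0001468j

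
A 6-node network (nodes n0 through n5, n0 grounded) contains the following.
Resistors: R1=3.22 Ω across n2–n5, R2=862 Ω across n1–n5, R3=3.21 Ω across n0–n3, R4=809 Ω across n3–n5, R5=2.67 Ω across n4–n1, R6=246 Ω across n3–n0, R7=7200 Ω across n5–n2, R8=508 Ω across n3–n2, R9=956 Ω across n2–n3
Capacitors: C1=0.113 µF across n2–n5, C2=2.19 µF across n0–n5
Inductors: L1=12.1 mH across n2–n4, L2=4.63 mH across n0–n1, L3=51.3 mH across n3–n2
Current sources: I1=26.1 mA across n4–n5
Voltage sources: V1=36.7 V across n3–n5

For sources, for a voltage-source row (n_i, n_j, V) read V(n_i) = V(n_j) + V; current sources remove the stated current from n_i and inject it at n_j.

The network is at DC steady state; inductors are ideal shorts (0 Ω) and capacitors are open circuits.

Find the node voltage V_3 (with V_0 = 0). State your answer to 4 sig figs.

Apply KCL at each of the 5 non-ground nodes and solve the resulting linear system.
Node n1: branches {R2, R5, L2} → V_1 = 0.000
Node n2: branches {R1, C1, L1, R7, L3, R8, R9} → V_2 = 0.06159
Node n3: branches {R3, R4, R6, L3, R8, R9, V1} → V_3 = 0.06159
Node n4: branches {R5, L1, I1} → V_4 = 0.06159
Node n5: branches {R1, C1, C2, R2, R4, R7, I1, V1} → V_5 = -36.64
Source currents: i(L1)=0.04917, i(L2)=0.01944, i(L3)=11.45, i(V1)=-11.52

0.06159 V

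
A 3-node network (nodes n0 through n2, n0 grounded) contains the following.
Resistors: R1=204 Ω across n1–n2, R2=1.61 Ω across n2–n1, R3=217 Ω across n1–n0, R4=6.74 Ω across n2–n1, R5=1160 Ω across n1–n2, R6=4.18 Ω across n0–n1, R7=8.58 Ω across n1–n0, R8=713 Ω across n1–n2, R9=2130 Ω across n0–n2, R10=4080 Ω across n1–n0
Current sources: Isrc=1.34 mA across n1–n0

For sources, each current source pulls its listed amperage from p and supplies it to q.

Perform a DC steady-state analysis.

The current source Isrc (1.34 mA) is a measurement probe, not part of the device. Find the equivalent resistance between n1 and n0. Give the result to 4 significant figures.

R_eq = 2.769 Ω

Element admittances at DC:
  Y(R1) = 0.004902 S between n1,n2
  Y(R2) = 0.6211 S between n2,n1
  Y(R3) = 0.004608 S between n1,n0
  Y(R4) = 0.1484 S between n2,n1
  Y(R5) = 0.0008621 S between n1,n2
  Y(R6) = 0.2392 S between n0,n1
  Y(R7) = 0.1166 S between n1,n0
  Y(R8) = 0.001403 S between n1,n2
  Y(R9) = 0.0004695 S between n0,n2
  Y(R10) = 0.0002451 S between n1,n0
  Isrc: injects 0.00134 A into n0 (from n1)
Assemble and solve the 2×2 MNA system:
  V(n1)=-0.003711  V(n2)=-0.003709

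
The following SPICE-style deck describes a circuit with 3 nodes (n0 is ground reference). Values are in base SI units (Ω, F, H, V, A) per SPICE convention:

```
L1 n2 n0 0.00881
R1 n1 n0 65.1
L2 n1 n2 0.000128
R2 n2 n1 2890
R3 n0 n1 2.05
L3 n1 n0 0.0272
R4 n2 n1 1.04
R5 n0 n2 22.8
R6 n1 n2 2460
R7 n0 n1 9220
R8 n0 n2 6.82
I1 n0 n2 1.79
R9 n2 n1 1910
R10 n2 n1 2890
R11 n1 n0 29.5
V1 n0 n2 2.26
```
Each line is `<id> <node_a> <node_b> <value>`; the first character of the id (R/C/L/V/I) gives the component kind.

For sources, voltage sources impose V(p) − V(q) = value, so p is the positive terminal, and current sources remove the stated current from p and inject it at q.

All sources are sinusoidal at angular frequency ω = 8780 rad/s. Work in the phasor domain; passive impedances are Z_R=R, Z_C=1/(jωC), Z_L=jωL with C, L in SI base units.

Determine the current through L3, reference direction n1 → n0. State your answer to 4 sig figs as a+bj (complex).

0.001470+0.006951j A

MNA unknowns: 2 node voltages V₁..V_2 plus 1 source current (V1)
L1: Y=0.000-0.01293j on G[2,0]
R1: Y=0.01536+0.000j on G[1,0]
L2: Y=0.000-0.8898j on G[1,2]
R2: Y=0.0003460+0.000j on G[2,1]
R3: Y=0.4878+0.000j on G[0,1]
L3: Y=0.000-0.004187j on G[1,0]
R4: Y=0.9615+0.000j on G[2,1]
R5: Y=0.04386+0.000j on G[0,2]
R6: Y=0.0004065+0.000j on G[1,2]
R7: Y=0.0001085+0.000j on G[0,1]
R8: Y=0.1466+0.000j on G[0,2]
I1: z[0]−=1.79, z[2]+=1.79
R9: Y=0.0005236+0.000j on G[2,1]
R10: Y=0.0003460+0.000j on G[2,1]
R11: Y=0.03390+0.000j on G[1,0]
V1: row V0−V2=2.26, i_V1 at 0,2
solve → V1=-1.660+0.3512j, V2=-2.260+0.000j
aux → i_V1=-3.111+0.2248j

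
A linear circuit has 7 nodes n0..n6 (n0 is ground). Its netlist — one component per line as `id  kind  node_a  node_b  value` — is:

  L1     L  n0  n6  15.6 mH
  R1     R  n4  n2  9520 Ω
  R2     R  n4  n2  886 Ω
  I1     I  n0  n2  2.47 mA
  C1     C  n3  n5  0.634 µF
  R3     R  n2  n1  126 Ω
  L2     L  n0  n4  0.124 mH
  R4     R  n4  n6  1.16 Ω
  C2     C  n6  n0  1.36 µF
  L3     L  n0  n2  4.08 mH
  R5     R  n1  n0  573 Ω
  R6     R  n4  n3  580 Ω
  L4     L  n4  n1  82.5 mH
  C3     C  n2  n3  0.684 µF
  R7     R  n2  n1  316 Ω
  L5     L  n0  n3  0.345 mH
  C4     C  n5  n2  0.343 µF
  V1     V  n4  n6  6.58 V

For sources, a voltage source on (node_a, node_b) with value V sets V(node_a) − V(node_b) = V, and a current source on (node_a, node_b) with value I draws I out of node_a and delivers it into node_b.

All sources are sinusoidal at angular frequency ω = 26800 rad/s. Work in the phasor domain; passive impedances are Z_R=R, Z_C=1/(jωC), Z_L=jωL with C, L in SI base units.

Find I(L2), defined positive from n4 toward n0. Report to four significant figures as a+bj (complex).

MNA unknowns: 6 node voltages V₁..V_6 plus 1 source current (V1)
L1: Y=0.000-0.002392j on G[0,6]
R1: Y=0.0001050+0.000j on G[4,2]
R2: Y=0.001129+0.000j on G[4,2]
I1: z[0]−=0.00247, z[2]+=0.00247
C1: Y=0.000+0.01699j on G[3,5]
R3: Y=0.007937+0.000j on G[2,1]
L2: Y=0.000-0.3009j on G[0,4]
R4: Y=0.8621+0.000j on G[4,6]
C2: Y=0.000+0.03645j on G[6,0]
L3: Y=0.000-0.009145j on G[0,2]
R5: Y=0.001745+0.000j on G[1,0]
R6: Y=0.001724+0.000j on G[4,3]
L4: Y=0.000-0.0004523j on G[4,1]
C3: Y=0.000+0.01833j on G[2,3]
R7: Y=0.003165+0.000j on G[2,1]
L5: Y=0.000-0.1082j on G[0,3]
C4: Y=0.000+0.009192j on G[5,2]
V1: row V4−V6=6.58, i_V1 at 4,6
solve → V1=0.02389-0.03976j, V2=0.02565-0.08112j, V3=-0.007491+0.006430j, V4=-0.8378+0.009274j, V5=0.004145-0.02431j, V6=-7.418+0.009274j
aux → i_V1=-5.673-0.2526j

0.002791+0.2521j A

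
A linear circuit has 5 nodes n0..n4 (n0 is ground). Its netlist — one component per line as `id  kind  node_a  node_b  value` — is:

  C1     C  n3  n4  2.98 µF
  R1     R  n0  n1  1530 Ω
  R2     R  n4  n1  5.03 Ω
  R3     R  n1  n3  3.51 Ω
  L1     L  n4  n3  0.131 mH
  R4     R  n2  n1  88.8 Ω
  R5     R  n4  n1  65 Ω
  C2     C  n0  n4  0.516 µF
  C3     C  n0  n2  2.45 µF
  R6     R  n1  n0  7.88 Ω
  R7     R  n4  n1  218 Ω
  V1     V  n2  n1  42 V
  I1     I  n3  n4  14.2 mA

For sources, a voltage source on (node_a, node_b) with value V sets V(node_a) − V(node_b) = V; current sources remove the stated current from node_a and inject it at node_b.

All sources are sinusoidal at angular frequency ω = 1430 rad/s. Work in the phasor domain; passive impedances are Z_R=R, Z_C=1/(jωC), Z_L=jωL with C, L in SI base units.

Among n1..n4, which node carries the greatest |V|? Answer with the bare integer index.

2

Element admittances at ω=1430 rad/s:
  Y(C1) = 0.000+0.004261j S between n3,n4
  Y(R1) = 0.0006536+0.000j S between n0,n1
  Y(R2) = 0.1988+0.000j S between n4,n1
  Y(R3) = 0.2849+0.000j S between n1,n3
  Y(L1) = 0.000-5.338j S between n4,n3
  Y(R4) = 0.01126+0.000j S between n2,n1
  Y(R5) = 0.01538+0.000j S between n4,n1
  Y(C2) = 0.000+0.0007379j S between n0,n4
  Y(C3) = 0.000+0.003503j S between n0,n2
  Y(R6) = 0.1269+0.000j S between n1,n0
  Y(R7) = 0.004587+0.000j S between n4,n1
  V1: constraint V(n2)−V(n1) = 42
  I1: injects 0.0142 A into n4 (from n3)
Assemble and solve the 5×5 MNA system:
  V(n1)=-0.03831-1.152j  V(n2)=41.96-1.152j  V(n3)=-0.04002-1.153j  V(n4)=-0.03996-1.151j
  i(V1)=-0.4770-0.1470j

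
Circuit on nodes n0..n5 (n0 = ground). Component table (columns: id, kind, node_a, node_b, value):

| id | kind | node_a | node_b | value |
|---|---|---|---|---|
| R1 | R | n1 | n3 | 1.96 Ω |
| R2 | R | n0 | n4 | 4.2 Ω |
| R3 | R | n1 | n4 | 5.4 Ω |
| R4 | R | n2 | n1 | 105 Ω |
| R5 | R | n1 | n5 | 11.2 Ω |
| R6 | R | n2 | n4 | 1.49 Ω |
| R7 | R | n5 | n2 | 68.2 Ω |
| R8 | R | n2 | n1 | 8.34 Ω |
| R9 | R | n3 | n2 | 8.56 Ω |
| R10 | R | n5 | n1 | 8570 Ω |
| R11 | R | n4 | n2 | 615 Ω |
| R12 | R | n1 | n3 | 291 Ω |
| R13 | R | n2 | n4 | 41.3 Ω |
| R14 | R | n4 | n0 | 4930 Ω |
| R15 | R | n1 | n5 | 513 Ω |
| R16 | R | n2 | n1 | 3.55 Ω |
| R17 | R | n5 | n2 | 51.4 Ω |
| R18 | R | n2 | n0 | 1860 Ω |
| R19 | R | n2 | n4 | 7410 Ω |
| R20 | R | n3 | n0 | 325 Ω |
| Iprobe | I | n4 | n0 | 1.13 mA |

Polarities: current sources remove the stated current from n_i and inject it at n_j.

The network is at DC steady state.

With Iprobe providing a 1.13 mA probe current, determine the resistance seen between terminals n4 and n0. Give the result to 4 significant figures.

R_eq = 4.134 Ω

Element admittances at DC:
  Y(R1) = 0.5102 S between n1,n3
  Y(R2) = 0.2381 S between n0,n4
  Y(R3) = 0.1852 S between n1,n4
  Y(R4) = 0.009524 S between n2,n1
  Y(R5) = 0.08929 S between n1,n5
  Y(R6) = 0.6711 S between n2,n4
  Y(R7) = 0.01466 S between n5,n2
  Y(R8) = 0.1199 S between n2,n1
  Y(R9) = 0.1168 S between n3,n2
  Y(R10) = 0.0001167 S between n5,n1
  Y(R11) = 0.001626 S between n4,n2
  Y(R12) = 0.003436 S between n1,n3
  Y(R13) = 0.02421 S between n2,n4
  Y(R14) = 0.0002028 S between n4,n0
  Y(R15) = 0.001949 S between n1,n5
  Y(R16) = 0.2817 S between n2,n1
  Y(R17) = 0.01946 S between n5,n2
  Y(R18) = 0.0005376 S between n2,n0
  Y(R19) = 0.0001350 S between n2,n4
  Y(R20) = 0.003077 S between n3,n0
  Iprobe: injects 0.00113 A into n0 (from n4)
Assemble and solve the 5×5 MNA system:
  V(n1)=-0.004643  V(n2)=-0.004655  V(n3)=-0.004623  V(n4)=-0.004672  V(n5)=-0.004647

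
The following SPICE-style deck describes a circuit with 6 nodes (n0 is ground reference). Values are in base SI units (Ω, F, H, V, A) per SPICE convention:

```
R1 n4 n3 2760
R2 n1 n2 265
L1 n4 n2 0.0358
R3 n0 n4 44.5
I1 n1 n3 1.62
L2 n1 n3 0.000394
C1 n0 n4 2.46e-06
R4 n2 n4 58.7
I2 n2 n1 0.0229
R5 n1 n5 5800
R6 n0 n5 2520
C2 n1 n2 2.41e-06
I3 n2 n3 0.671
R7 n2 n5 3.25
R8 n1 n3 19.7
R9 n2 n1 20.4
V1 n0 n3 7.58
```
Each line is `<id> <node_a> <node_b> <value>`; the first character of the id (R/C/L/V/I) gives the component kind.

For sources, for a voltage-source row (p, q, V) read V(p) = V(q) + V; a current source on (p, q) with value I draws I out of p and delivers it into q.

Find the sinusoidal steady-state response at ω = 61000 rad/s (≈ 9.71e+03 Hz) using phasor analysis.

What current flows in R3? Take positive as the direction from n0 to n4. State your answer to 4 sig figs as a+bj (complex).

MNA unknowns: 5 node voltages V₁..V_5 plus 1 source current (V1)
R1: Y=0.0003623+0.000j on G[4,3]
R2: Y=0.003774+0.000j on G[1,2]
L1: Y=0.000-0.0004579j on G[4,2]
R3: Y=0.02247+0.000j on G[0,4]
I1: z[1]−=1.62, z[3]+=1.62
L2: Y=0.000-0.04161j on G[1,3]
C1: Y=0.000+0.1501j on G[0,4]
R4: Y=0.01704+0.000j on G[2,4]
I2: z[2]−=0.0229, z[1]+=0.0229
R5: Y=0.0001724+0.000j on G[1,5]
R6: Y=0.0003968+0.000j on G[0,5]
C2: Y=0.000+0.1470j on G[1,2]
I3: z[2]−=0.671, z[3]+=0.671
R7: Y=0.3077+0.000j on G[2,5]
R8: Y=0.05076+0.000j on G[1,3]
R9: Y=0.04902+0.000j on G[2,1]
V1: row V0−V3=7.58, i_V1 at 0,3
solve → V1=-31.21-14.32j, V2=-30.10-12.57j, V3=-7.580+0.000j, V4=-2.118+2.920j, V5=-30.06-12.56j
aux → i_V1=-0.4976-0.2572j

0.04759-0.06561j A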